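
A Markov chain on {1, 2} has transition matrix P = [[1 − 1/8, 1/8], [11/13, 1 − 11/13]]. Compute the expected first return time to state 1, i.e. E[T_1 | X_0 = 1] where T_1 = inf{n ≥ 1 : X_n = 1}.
E[T_1 | X_0 = 1] = 1/π_1 = 101/88

For an irreducible recurrent Markov chain with stationary distribution π, E[T_i | X_0 = i] = 1/π_i (Kac's formula). Here π_1 = (11/13)/(1/8 + 11/13) = (11/13)/(101/104) = 88/101, so E[T_1 | X_0 = 1] = 1/π_1 = (1/8 + 11/13)/(11/13) = (101/104)/(11/13) = 101/88.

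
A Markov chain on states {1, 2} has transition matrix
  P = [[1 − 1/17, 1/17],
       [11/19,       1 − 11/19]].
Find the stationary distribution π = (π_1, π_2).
π_1 = 187/206, π_2 = 19/206

Solve πP = π with π_1 + π_2 = 1. From πP = π: π_1 · (1 − 1/17) + π_2 · 11/19 = π_1 ⇒ π_2 · 11/19 = π_1 · 1/17 ⇒ π_2/π_1 = (1/17)/(11/19) = 19/187. Together with π_1 + π_2 = 1:
  π_1 = (11/19)/(1/17 + 11/19) = (11/19)/(206/323) = 187/206,
  π_2 = (1/17)/(1/17 + 11/19) = (1/17)/(206/323) = 19/206.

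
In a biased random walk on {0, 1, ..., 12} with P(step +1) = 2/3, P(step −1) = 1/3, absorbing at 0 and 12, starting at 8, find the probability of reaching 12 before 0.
P(hit 12 before 0) = (1 − (1/2)^8) / (1 − (1/2)^12) = 272/273

Let u_k denote P(reach 12 before 0 | start at k). Boundary: u_0 = 0, u_12 = 1. Recurrence: u_k = 2/3·u_{k+1} + 1/3·u_{k-1} for 1 ≤ k ≤ 11. Try u_k = A + B·r^k with r = q/p = (1/3)/(2/3) = 1/2. Substitution satisfies the recurrence; boundary conditions give:
  u_k = (1 − r^k) / (1 − r^N) = (1 − (1/2)^8) / (1 − (1/2)^12) = 272/273.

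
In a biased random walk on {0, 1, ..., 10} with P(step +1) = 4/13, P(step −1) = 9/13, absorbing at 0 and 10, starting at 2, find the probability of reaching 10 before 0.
P(hit 10 before 0) = (1 − (9/4)^2) / (1 − (9/4)^10) = 65536/53626705

Let u_k denote P(reach 10 before 0 | start at k). Boundary: u_0 = 0, u_10 = 1. Recurrence: u_k = 4/13·u_{k+1} + 9/13·u_{k-1} for 1 ≤ k ≤ 9. Try u_k = A + B·r^k with r = q/p = (9/13)/(4/13) = 9/4. Substitution satisfies the recurrence; boundary conditions give:
  u_k = (1 − r^k) / (1 − r^N) = (1 − (9/4)^2) / (1 − (9/4)^10) = 65536/53626705.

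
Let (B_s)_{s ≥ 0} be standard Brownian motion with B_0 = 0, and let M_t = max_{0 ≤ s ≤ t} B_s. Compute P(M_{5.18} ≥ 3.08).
P(M_{5.18} ≥ 3.08) = 2·P(B_{5.18} ≥ 3.08) = 2(1 − Φ(3.08/√5.18)) ≈ 0.1760

By the reflection principle for Brownian motion, P(M_t ≥ a) = 2 · P(B_t ≥ a) for a ≥ 0. Since B_t ~ N(0, t), P(B_t ≥ 3.08) = 1 − Φ(3.08/√t) = 1 − Φ(3.08/√5.18) = 1 − Φ(1.3533). So
  P(M_{5.18} ≥ 3.08) = 2(1 − Φ(1.3533)) ≈ 0.1760.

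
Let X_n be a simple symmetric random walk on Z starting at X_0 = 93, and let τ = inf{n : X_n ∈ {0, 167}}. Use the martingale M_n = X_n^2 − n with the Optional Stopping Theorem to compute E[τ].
E[τ] = 6882

M_n = X_n^2 − n is a martingale (since E[X_{n+1}^2 | F_n] = X_n^2 + 1). By OST (τ has finite mean in a bounded region), E[M_τ] = E[M_0] = X_0^2 − 0 = 93^2 = 8649. Also E[M_τ] = E[X_τ^2] − E[τ]. The walk exits at 0 or 167, with P(hit 167 first) = 93/167, so E[X_τ^2] = 167^2 · 93/167 + 0 = 15531. Thus E[τ] = E[X_τ^2] − E[M_τ] = 15531 − 8649 = 6882 = 93(167 − 93) = 6882.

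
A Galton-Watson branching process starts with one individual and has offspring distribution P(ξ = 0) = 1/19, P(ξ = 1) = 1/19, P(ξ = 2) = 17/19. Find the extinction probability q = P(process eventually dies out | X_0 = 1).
q = 1/17

The pgf is f(s) = 1/19 + 1/19·s + 17/19·s². The extinction probability q is the smallest fixed point of f in [0, 1]. Setting s = f(s):
  17/19·s² + (1/19 − 1)·s + 1/19 = 0
  17/19·s² − (1/19 + 17/19)·s + 1/19 = 0
which factors as (s − 1)·(17/19·s − 1/19) = 0, giving roots s = 1 and s = (1/19)/(17/19) = 1/17.
Mean offspring μ = 1/19 + 2·17/19 = 35/19 > 1 (supercritical), so q < 1. The extinction probability is the smaller root: q = (1/19)/(17/19) = 1/17.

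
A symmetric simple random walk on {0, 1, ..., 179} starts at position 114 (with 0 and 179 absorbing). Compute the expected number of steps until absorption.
E[τ | X_0 = 114] = 7410

Let v_k = E[τ | X_0 = k]. Boundary: v_0 = v_179 = 0. Recurrence: v_k = 1 + (v_{k-1} + v_{k+1})/2 for 1 ≤ k ≤ 178. The particular solution to v_k − (v_{k-1} + v_{k+1})/2 = 1 is v_k = −k^2. Adding homogeneous solution A + B k and matching boundaries gives v_k = k (179 − k). Substituting k = 114: v_114 = 114 · 65 = 7410.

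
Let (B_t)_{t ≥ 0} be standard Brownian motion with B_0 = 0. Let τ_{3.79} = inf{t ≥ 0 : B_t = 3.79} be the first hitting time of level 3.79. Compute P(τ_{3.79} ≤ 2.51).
P(τ_{3.79} ≤ 2.51) = 2(1 − Φ(3.79/√2.51)) = 2(1 − Φ(2.3922)) ≈ 0.0167

By the reflection principle for standard BM, P(τ_b ≤ t) = 2 · P(B_t ≥ b). Since B_t ~ N(0, t), P(B_t ≥ 3.79) = 1 − Φ(3.79/√t) = 1 − Φ(3.79/√2.51) = 1 − Φ(2.3922) ≈ 0.00837. Doubling: P(τ_{3.79} ≤ 2.51) ≈ 2 · 0.00837 = 0.01674 ≈ 0.0167.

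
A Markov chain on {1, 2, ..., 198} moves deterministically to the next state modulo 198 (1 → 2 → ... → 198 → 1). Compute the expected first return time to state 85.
E[T_85 | X_0 = 85] = 198

The chain cycles deterministically, so starting at state 85 it returns in exactly 198 steps. Equivalently, the stationary distribution is uniform π_j = 1/198 for every state j, so by Kac's formula E[T_85] = 1/π_85 = 198.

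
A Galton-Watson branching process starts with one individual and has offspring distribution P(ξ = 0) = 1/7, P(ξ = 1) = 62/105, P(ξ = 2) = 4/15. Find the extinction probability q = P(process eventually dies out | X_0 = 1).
q = 15/28

The pgf is f(s) = 1/7 + 62/105·s + 4/15·s². The extinction probability q is the smallest fixed point of f in [0, 1]. Setting s = f(s):
  4/15·s² + (62/105 − 1)·s + 1/7 = 0
  4/15·s² − (1/7 + 4/15)·s + 1/7 = 0
which factors as (s − 1)·(4/15·s − 1/7) = 0, giving roots s = 1 and s = (1/7)/(4/15) = 15/28.
Mean offspring μ = 62/105 + 2·4/15 = 118/105 > 1 (supercritical), so q < 1. The extinction probability is the smaller root: q = (1/7)/(4/15) = 15/28.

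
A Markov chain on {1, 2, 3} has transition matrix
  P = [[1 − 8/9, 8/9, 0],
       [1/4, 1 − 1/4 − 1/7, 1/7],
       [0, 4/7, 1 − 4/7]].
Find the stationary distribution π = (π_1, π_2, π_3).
π = (9/49, 32/49, 8/49)

This is a birth-death chain on three states, which satisfies detailed balance: π_1 · P_{12} = π_2 · P_{21} and π_2 · P_{23} = π_3 · P_{32}.
From π_1 · 8/9 = π_2 · 1/4: π_2/π_1 = (8/9)/(1/4) = 32/9.
From π_2 · 1/7 = π_3 · 4/7: π_3/π_2 = (1/7)/(4/7) = 1/4.
Take π_1 proportional to 1; then unnormalized π = (1, 32/9, 8/9). Normalize by dividing by the sum 49/9:
  π = (9/49, 32/49, 8/49).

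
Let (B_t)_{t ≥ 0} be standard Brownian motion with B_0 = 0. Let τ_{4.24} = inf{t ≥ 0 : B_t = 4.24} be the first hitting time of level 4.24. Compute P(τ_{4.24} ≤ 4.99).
P(τ_{4.24} ≤ 4.99) = 2(1 − Φ(4.24/√4.99)) = 2(1 − Φ(1.8981)) ≈ 0.0577

By the reflection principle for standard BM, P(τ_b ≤ t) = 2 · P(B_t ≥ b). Since B_t ~ N(0, t), P(B_t ≥ 4.24) = 1 − Φ(4.24/√t) = 1 − Φ(4.24/√4.99) = 1 − Φ(1.8981) ≈ 0.02884. Doubling: P(τ_{4.24} ≤ 4.99) ≈ 2 · 0.02884 = 0.05768 ≈ 0.0577.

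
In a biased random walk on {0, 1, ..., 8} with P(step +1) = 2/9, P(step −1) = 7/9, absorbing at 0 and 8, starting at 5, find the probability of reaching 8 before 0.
P(hit 8 before 0) = (1 − (7/2)^5) / (1 − (7/2)^8) = 26840/1152909

Let u_k denote P(reach 8 before 0 | start at k). Boundary: u_0 = 0, u_8 = 1. Recurrence: u_k = 2/9·u_{k+1} + 7/9·u_{k-1} for 1 ≤ k ≤ 7. Try u_k = A + B·r^k with r = q/p = (7/9)/(2/9) = 7/2. Substitution satisfies the recurrence; boundary conditions give:
  u_k = (1 − r^k) / (1 − r^N) = (1 − (7/2)^5) / (1 − (7/2)^8) = 26840/1152909.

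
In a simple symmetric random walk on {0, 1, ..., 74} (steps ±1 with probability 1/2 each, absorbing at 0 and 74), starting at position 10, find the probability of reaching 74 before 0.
P(hit 74 before 0) = 10/74 = 5/37

Let u_k = P(hit 74 before 0 | start at k). Then u_0 = 0, u_74 = 1, and u_k = u_{k-1}/2 + u_{k+1}/2 for 1 ≤ k ≤ 73. This harmonic recurrence is solved by u_k = k/74, giving u_10 = 10/74 = 5/37.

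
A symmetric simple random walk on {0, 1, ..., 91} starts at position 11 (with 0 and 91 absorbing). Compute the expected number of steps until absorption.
E[τ | X_0 = 11] = 880

Let v_k = E[τ | X_0 = k]. Boundary: v_0 = v_91 = 0. Recurrence: v_k = 1 + (v_{k-1} + v_{k+1})/2 for 1 ≤ k ≤ 90. The particular solution to v_k − (v_{k-1} + v_{k+1})/2 = 1 is v_k = −k^2. Adding homogeneous solution A + B k and matching boundaries gives v_k = k (91 − k). Substituting k = 11: v_11 = 11 · 80 = 880.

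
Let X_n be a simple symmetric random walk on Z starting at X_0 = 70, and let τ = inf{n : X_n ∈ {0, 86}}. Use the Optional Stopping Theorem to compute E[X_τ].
E[X_τ] = 70

X_n is a martingale and τ is a bounded-mean stopping time (indeed τ is finite a.s. with bounded expectation since the walk is in a bounded region). By the OST, E[X_τ] = E[X_0] = 70. Equivalently: E[X_τ] = 86 · P(hit 86 first) + 0 · P(hit 0 first) = 86 · (70/86) = 70.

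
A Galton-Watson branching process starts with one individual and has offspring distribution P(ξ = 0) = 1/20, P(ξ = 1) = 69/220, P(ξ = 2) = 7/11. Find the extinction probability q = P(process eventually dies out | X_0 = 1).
q = 11/140

The pgf is f(s) = 1/20 + 69/220·s + 7/11·s². The extinction probability q is the smallest fixed point of f in [0, 1]. Setting s = f(s):
  7/11·s² + (69/220 − 1)·s + 1/20 = 0
  7/11·s² − (1/20 + 7/11)·s + 1/20 = 0
which factors as (s − 1)·(7/11·s − 1/20) = 0, giving roots s = 1 and s = (1/20)/(7/11) = 11/140.
Mean offspring μ = 69/220 + 2·7/11 = 349/220 > 1 (supercritical), so q < 1. The extinction probability is the smaller root: q = (1/20)/(7/11) = 11/140.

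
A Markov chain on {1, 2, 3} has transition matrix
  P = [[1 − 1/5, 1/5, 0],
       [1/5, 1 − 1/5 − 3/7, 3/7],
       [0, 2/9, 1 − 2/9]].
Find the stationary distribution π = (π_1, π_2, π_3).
π = (14/55, 14/55, 27/55)

This is a birth-death chain on three states, which satisfies detailed balance: π_1 · P_{12} = π_2 · P_{21} and π_2 · P_{23} = π_3 · P_{32}.
From π_1 · 1/5 = π_2 · 1/5: π_2/π_1 = (1/5)/(1/5) = 1.
From π_2 · 3/7 = π_3 · 2/9: π_3/π_2 = (3/7)/(2/9) = 27/14.
Take π_1 proportional to 1; then unnormalized π = (1, 1, 27/14). Normalize by dividing by the sum 55/14:
  π = (14/55, 14/55, 27/55).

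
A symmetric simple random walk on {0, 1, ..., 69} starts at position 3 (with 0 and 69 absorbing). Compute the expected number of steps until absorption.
E[τ | X_0 = 3] = 198

Let v_k = E[τ | X_0 = k]. Boundary: v_0 = v_69 = 0. Recurrence: v_k = 1 + (v_{k-1} + v_{k+1})/2 for 1 ≤ k ≤ 68. The particular solution to v_k − (v_{k-1} + v_{k+1})/2 = 1 is v_k = −k^2. Adding homogeneous solution A + B k and matching boundaries gives v_k = k (69 − k). Substituting k = 3: v_3 = 3 · 66 = 198.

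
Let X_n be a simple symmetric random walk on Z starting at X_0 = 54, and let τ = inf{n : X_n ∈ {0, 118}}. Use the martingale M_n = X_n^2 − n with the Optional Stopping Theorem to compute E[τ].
E[τ] = 3456

M_n = X_n^2 − n is a martingale (since E[X_{n+1}^2 | F_n] = X_n^2 + 1). By OST (τ has finite mean in a bounded region), E[M_τ] = E[M_0] = X_0^2 − 0 = 54^2 = 2916. Also E[M_τ] = E[X_τ^2] − E[τ]. The walk exits at 0 or 118, with P(hit 118 first) = 54/118, so E[X_τ^2] = 118^2 · 54/118 + 0 = 6372. Thus E[τ] = E[X_τ^2] − E[M_τ] = 6372 − 2916 = 3456 = 54(118 − 54) = 3456.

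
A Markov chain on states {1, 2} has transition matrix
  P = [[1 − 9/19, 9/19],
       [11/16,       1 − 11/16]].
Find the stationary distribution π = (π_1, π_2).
π_1 = 209/353, π_2 = 144/353

Solve πP = π with π_1 + π_2 = 1. From πP = π: π_1 · (1 − 9/19) + π_2 · 11/16 = π_1 ⇒ π_2 · 11/16 = π_1 · 9/19 ⇒ π_2/π_1 = (9/19)/(11/16) = 144/209. Together with π_1 + π_2 = 1:
  π_1 = (11/16)/(9/19 + 11/16) = (11/16)/(353/304) = 209/353,
  π_2 = (9/19)/(9/19 + 11/16) = (9/19)/(353/304) = 144/353.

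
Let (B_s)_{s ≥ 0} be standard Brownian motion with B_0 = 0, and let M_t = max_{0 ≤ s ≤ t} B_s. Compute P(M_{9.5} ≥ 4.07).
P(M_{9.5} ≥ 4.07) = 2·P(B_{9.5} ≥ 4.07) = 2(1 − Φ(4.07/√9.5)) ≈ 0.1867

By the reflection principle for Brownian motion, P(M_t ≥ a) = 2 · P(B_t ≥ a) for a ≥ 0. Since B_t ~ N(0, t), P(B_t ≥ 4.07) = 1 − Φ(4.07/√t) = 1 − Φ(4.07/√9.5) = 1 − Φ(1.3205). So
  P(M_{9.5} ≥ 4.07) = 2(1 − Φ(1.3205)) ≈ 0.1867.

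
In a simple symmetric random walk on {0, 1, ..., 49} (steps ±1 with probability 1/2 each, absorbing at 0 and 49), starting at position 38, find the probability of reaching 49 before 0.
P(hit 49 before 0) = 38/49

Let u_k = P(hit 49 before 0 | start at k). Then u_0 = 0, u_49 = 1, and u_k = u_{k-1}/2 + u_{k+1}/2 for 1 ≤ k ≤ 48. This harmonic recurrence is solved by u_k = k/49, giving u_38 = 38/49.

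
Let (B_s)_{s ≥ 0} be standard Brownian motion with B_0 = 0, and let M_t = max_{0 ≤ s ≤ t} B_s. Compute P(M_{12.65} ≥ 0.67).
P(M_{12.65} ≥ 0.67) = 2·P(B_{12.65} ≥ 0.67) = 2(1 − Φ(0.67/√12.65)) ≈ 0.8506

By the reflection principle for Brownian motion, P(M_t ≥ a) = 2 · P(B_t ≥ a) for a ≥ 0. Since B_t ~ N(0, t), P(B_t ≥ 0.67) = 1 − Φ(0.67/√t) = 1 − Φ(0.67/√12.65) = 1 − Φ(0.1884). So
  P(M_{12.65} ≥ 0.67) = 2(1 − Φ(0.1884)) ≈ 0.8506.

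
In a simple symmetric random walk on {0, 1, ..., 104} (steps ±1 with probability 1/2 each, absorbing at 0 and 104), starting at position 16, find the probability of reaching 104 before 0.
P(hit 104 before 0) = 16/104 = 2/13

Let u_k = P(hit 104 before 0 | start at k). Then u_0 = 0, u_104 = 1, and u_k = u_{k-1}/2 + u_{k+1}/2 for 1 ≤ k ≤ 103. This harmonic recurrence is solved by u_k = k/104, giving u_16 = 16/104 = 2/13.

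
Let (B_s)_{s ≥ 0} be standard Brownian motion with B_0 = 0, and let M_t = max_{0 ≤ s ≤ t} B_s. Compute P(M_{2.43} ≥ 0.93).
P(M_{2.43} ≥ 0.93) = 2·P(B_{2.43} ≥ 0.93) = 2(1 − Φ(0.93/√2.43)) ≈ 0.5508

By the reflection principle for Brownian motion, P(M_t ≥ a) = 2 · P(B_t ≥ a) for a ≥ 0. Since B_t ~ N(0, t), P(B_t ≥ 0.93) = 1 − Φ(0.93/√t) = 1 − Φ(0.93/√2.43) = 1 − Φ(0.5966). So
  P(M_{2.43} ≥ 0.93) = 2(1 − Φ(0.5966)) ≈ 0.5508.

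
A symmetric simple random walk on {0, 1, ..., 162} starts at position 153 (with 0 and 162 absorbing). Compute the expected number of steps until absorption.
E[τ | X_0 = 153] = 1377

Let v_k = E[τ | X_0 = k]. Boundary: v_0 = v_162 = 0. Recurrence: v_k = 1 + (v_{k-1} + v_{k+1})/2 for 1 ≤ k ≤ 161. The particular solution to v_k − (v_{k-1} + v_{k+1})/2 = 1 is v_k = −k^2. Adding homogeneous solution A + B k and matching boundaries gives v_k = k (162 − k). Substituting k = 153: v_153 = 153 · 9 = 1377.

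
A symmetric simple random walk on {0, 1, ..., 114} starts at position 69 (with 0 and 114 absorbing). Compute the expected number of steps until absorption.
E[τ | X_0 = 69] = 3105

Let v_k = E[τ | X_0 = k]. Boundary: v_0 = v_114 = 0. Recurrence: v_k = 1 + (v_{k-1} + v_{k+1})/2 for 1 ≤ k ≤ 113. The particular solution to v_k − (v_{k-1} + v_{k+1})/2 = 1 is v_k = −k^2. Adding homogeneous solution A + B k and matching boundaries gives v_k = k (114 − k). Substituting k = 69: v_69 = 69 · 45 = 3105.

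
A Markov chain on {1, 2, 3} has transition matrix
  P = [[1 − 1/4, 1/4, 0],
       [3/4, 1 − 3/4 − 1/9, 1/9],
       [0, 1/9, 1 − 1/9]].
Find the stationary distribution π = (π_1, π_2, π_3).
π = (3/5, 1/5, 1/5)

This is a birth-death chain on three states, which satisfies detailed balance: π_1 · P_{12} = π_2 · P_{21} and π_2 · P_{23} = π_3 · P_{32}.
From π_1 · 1/4 = π_2 · 3/4: π_2/π_1 = (1/4)/(3/4) = 1/3.
From π_2 · 1/9 = π_3 · 1/9: π_3/π_2 = (1/9)/(1/9) = 1.
Take π_1 proportional to 1; then unnormalized π = (1, 1/3, 1/3). Normalize by dividing by the sum 5/3:
  π = (3/5, 1/5, 1/5).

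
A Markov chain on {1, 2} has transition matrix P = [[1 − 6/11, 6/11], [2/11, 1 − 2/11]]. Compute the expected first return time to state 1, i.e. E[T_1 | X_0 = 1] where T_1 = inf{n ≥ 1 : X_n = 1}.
E[T_1 | X_0 = 1] = 1/π_1 = 4

For an irreducible recurrent Markov chain with stationary distribution π, E[T_i | X_0 = i] = 1/π_i (Kac's formula). Here π_1 = (2/11)/(6/11 + 2/11) = (2/11)/(8/11) = 1/4, so E[T_1 | X_0 = 1] = 1/π_1 = (6/11 + 2/11)/(2/11) = (8/11)/(2/11) = 4.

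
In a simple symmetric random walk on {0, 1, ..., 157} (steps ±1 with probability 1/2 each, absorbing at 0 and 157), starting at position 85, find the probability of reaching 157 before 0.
P(hit 157 before 0) = 85/157

Let u_k = P(hit 157 before 0 | start at k). Then u_0 = 0, u_157 = 1, and u_k = u_{k-1}/2 + u_{k+1}/2 for 1 ≤ k ≤ 156. This harmonic recurrence is solved by u_k = k/157, giving u_85 = 85/157.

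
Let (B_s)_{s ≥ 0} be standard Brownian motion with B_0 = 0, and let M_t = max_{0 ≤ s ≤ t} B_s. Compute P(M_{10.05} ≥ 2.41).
P(M_{10.05} ≥ 2.41) = 2·P(B_{10.05} ≥ 2.41) = 2(1 − Φ(2.41/√10.05)) ≈ 0.4471

By the reflection principle for Brownian motion, P(M_t ≥ a) = 2 · P(B_t ≥ a) for a ≥ 0. Since B_t ~ N(0, t), P(B_t ≥ 2.41) = 1 − Φ(2.41/√t) = 1 − Φ(2.41/√10.05) = 1 − Φ(0.7602). So
  P(M_{10.05} ≥ 2.41) = 2(1 − Φ(0.7602)) ≈ 0.4471.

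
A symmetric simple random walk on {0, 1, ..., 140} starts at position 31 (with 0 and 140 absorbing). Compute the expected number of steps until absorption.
E[τ | X_0 = 31] = 3379

Let v_k = E[τ | X_0 = k]. Boundary: v_0 = v_140 = 0. Recurrence: v_k = 1 + (v_{k-1} + v_{k+1})/2 for 1 ≤ k ≤ 139. The particular solution to v_k − (v_{k-1} + v_{k+1})/2 = 1 is v_k = −k^2. Adding homogeneous solution A + B k and matching boundaries gives v_k = k (140 − k). Substituting k = 31: v_31 = 31 · 109 = 3379.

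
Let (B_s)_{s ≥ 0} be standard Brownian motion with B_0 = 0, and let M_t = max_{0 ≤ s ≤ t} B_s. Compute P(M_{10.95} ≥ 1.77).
P(M_{10.95} ≥ 1.77) = 2·P(B_{10.95} ≥ 1.77) = 2(1 − Φ(1.77/√10.95)) ≈ 0.5927

By the reflection principle for Brownian motion, P(M_t ≥ a) = 2 · P(B_t ≥ a) for a ≥ 0. Since B_t ~ N(0, t), P(B_t ≥ 1.77) = 1 − Φ(1.77/√t) = 1 − Φ(1.77/√10.95) = 1 − Φ(0.5349). So
  P(M_{10.95} ≥ 1.77) = 2(1 − Φ(0.5349)) ≈ 0.5927.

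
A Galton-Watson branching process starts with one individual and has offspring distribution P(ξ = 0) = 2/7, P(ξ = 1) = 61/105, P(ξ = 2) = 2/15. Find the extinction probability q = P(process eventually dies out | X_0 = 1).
q = 1

Mean offspring μ = 0·2/7 + 1·61/105 + 2·2/15 = 89/105 ≤ 1. For μ ≤ 1 with offspring not concentrated at 1, the Galton-Watson process goes extinct almost surely, so q = 1.
(Algebraic check: The pgf is f(s) = 2/7 + 61/105·s + 2/15·s². The extinction probability q is the smallest fixed point of f in [0, 1]. Setting s = f(s):
  2/15·s² + (61/105 − 1)·s + 2/7 = 0
  2/15·s² − (2/7 + 2/15)·s + 2/7 = 0
which factors as (s − 1)·(2/15·s − 2/7) = 0, giving roots s = 1 and s = (2/7)/(2/15) = 15/7. Since 15/7 ≥ 1, the smallest root in [0, 1] is s = 1.)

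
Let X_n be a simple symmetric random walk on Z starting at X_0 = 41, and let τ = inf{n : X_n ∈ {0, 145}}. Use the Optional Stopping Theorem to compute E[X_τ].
E[X_τ] = 41

X_n is a martingale and τ is a bounded-mean stopping time (indeed τ is finite a.s. with bounded expectation since the walk is in a bounded region). By the OST, E[X_τ] = E[X_0] = 41. Equivalently: E[X_τ] = 145 · P(hit 145 first) + 0 · P(hit 0 first) = 145 · (41/145) = 41.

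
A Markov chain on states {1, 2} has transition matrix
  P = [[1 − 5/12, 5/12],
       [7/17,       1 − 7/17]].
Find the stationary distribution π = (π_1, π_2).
π_1 = 84/169, π_2 = 85/169

Solve πP = π with π_1 + π_2 = 1. From πP = π: π_1 · (1 − 5/12) + π_2 · 7/17 = π_1 ⇒ π_2 · 7/17 = π_1 · 5/12 ⇒ π_2/π_1 = (5/12)/(7/17) = 85/84. Together with π_1 + π_2 = 1:
  π_1 = (7/17)/(5/12 + 7/17) = (7/17)/(169/204) = 84/169,
  π_2 = (5/12)/(5/12 + 7/17) = (5/12)/(169/204) = 85/169.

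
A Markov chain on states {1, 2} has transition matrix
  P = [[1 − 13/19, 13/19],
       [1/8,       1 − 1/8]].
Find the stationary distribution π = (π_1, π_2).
π_1 = 19/123, π_2 = 104/123

Solve πP = π with π_1 + π_2 = 1. From πP = π: π_1 · (1 − 13/19) + π_2 · 1/8 = π_1 ⇒ π_2 · 1/8 = π_1 · 13/19 ⇒ π_2/π_1 = (13/19)/(1/8) = 104/19. Together with π_1 + π_2 = 1:
  π_1 = (1/8)/(13/19 + 1/8) = (1/8)/(123/152) = 19/123,
  π_2 = (13/19)/(13/19 + 1/8) = (13/19)/(123/152) = 104/123.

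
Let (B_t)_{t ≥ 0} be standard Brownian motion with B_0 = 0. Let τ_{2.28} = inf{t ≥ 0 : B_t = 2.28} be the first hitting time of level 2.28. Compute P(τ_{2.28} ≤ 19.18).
P(τ_{2.28} ≤ 19.18) = 2(1 − Φ(2.28/√19.18)) = 2(1 − Φ(0.5206)) ≈ 0.6026

By the reflection principle for standard BM, P(τ_b ≤ t) = 2 · P(B_t ≥ b). Since B_t ~ N(0, t), P(B_t ≥ 2.28) = 1 − Φ(2.28/√t) = 1 − Φ(2.28/√19.18) = 1 − Φ(0.5206) ≈ 0.30132. Doubling: P(τ_{2.28} ≤ 19.18) ≈ 2 · 0.30132 = 0.60264 ≈ 0.6026.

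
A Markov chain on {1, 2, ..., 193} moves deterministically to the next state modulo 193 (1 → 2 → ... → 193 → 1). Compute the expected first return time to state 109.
E[T_109 | X_0 = 109] = 193

The chain cycles deterministically, so starting at state 109 it returns in exactly 193 steps. Equivalently, the stationary distribution is uniform π_j = 1/193 for every state j, so by Kac's formula E[T_109] = 1/π_109 = 193.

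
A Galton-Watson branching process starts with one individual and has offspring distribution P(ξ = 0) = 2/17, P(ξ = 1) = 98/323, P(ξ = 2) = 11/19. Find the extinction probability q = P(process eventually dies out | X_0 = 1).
q = 38/187

The pgf is f(s) = 2/17 + 98/323·s + 11/19·s². The extinction probability q is the smallest fixed point of f in [0, 1]. Setting s = f(s):
  11/19·s² + (98/323 − 1)·s + 2/17 = 0
  11/19·s² − (2/17 + 11/19)·s + 2/17 = 0
which factors as (s − 1)·(11/19·s − 2/17) = 0, giving roots s = 1 and s = (2/17)/(11/19) = 38/187.
Mean offspring μ = 98/323 + 2·11/19 = 472/323 > 1 (supercritical), so q < 1. The extinction probability is the smaller root: q = (2/17)/(11/19) = 38/187.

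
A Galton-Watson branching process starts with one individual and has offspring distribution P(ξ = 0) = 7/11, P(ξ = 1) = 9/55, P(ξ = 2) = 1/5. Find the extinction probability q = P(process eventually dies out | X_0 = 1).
q = 1

Mean offspring μ = 0·7/11 + 1·9/55 + 2·1/5 = 31/55 ≤ 1. For μ ≤ 1 with offspring not concentrated at 1, the Galton-Watson process goes extinct almost surely, so q = 1.
(Algebraic check: The pgf is f(s) = 7/11 + 9/55·s + 1/5·s². The extinction probability q is the smallest fixed point of f in [0, 1]. Setting s = f(s):
  1/5·s² + (9/55 − 1)·s + 7/11 = 0
  1/5·s² − (7/11 + 1/5)·s + 7/11 = 0
which factors as (s − 1)·(1/5·s − 7/11) = 0, giving roots s = 1 and s = (7/11)/(1/5) = 35/11. Since 35/11 ≥ 1, the smallest root in [0, 1] is s = 1.)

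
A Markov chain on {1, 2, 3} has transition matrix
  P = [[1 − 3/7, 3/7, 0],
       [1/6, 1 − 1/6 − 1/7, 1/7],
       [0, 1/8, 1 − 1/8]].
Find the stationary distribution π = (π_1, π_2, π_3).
π = (49/319, 126/319, 144/319)

This is a birth-death chain on three states, which satisfies detailed balance: π_1 · P_{12} = π_2 · P_{21} and π_2 · P_{23} = π_3 · P_{32}.
From π_1 · 3/7 = π_2 · 1/6: π_2/π_1 = (3/7)/(1/6) = 18/7.
From π_2 · 1/7 = π_3 · 1/8: π_3/π_2 = (1/7)/(1/8) = 8/7.
Take π_1 proportional to 1; then unnormalized π = (1, 18/7, 144/49). Normalize by dividing by the sum 319/49:
  π = (49/319, 126/319, 144/319).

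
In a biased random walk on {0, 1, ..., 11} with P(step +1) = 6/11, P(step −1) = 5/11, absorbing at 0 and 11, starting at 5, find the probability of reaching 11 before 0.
P(hit 11 before 0) = (1 − (5/6)^5) / (1 − (5/6)^11) = 216997056/313968931

Let u_k denote P(reach 11 before 0 | start at k). Boundary: u_0 = 0, u_11 = 1. Recurrence: u_k = 6/11·u_{k+1} + 5/11·u_{k-1} for 1 ≤ k ≤ 10. Try u_k = A + B·r^k with r = q/p = (5/11)/(6/11) = 5/6. Substitution satisfies the recurrence; boundary conditions give:
  u_k = (1 − r^k) / (1 − r^N) = (1 − (5/6)^5) / (1 − (5/6)^11) = 216997056/313968931.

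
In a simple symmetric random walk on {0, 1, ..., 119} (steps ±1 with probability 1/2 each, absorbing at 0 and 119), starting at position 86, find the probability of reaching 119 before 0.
P(hit 119 before 0) = 86/119

Let u_k = P(hit 119 before 0 | start at k). Then u_0 = 0, u_119 = 1, and u_k = u_{k-1}/2 + u_{k+1}/2 for 1 ≤ k ≤ 118. This harmonic recurrence is solved by u_k = k/119, giving u_86 = 86/119.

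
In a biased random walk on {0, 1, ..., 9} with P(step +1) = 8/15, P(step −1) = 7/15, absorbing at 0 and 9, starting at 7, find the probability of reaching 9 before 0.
P(hit 9 before 0) = (1 − (7/8)^7) / (1 − (7/8)^9) = 81510976/93864121

Let u_k denote P(reach 9 before 0 | start at k). Boundary: u_0 = 0, u_9 = 1. Recurrence: u_k = 8/15·u_{k+1} + 7/15·u_{k-1} for 1 ≤ k ≤ 8. Try u_k = A + B·r^k with r = q/p = (7/15)/(8/15) = 7/8. Substitution satisfies the recurrence; boundary conditions give:
  u_k = (1 − r^k) / (1 − r^N) = (1 − (7/8)^7) / (1 − (7/8)^9) = 81510976/93864121.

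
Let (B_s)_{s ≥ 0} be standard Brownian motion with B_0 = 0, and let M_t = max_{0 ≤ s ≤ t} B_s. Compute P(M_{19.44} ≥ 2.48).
P(M_{19.44} ≥ 2.48) = 2·P(B_{19.44} ≥ 2.48) = 2(1 − Φ(2.48/√19.44)) ≈ 0.5738

By the reflection principle for Brownian motion, P(M_t ≥ a) = 2 · P(B_t ≥ a) for a ≥ 0. Since B_t ~ N(0, t), P(B_t ≥ 2.48) = 1 − Φ(2.48/√t) = 1 − Φ(2.48/√19.44) = 1 − Φ(0.5625). So
  P(M_{19.44} ≥ 2.48) = 2(1 − Φ(0.5625)) ≈ 0.5738.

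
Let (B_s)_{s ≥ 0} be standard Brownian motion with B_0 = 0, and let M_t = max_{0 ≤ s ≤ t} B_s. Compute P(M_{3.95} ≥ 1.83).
P(M_{3.95} ≥ 1.83) = 2·P(B_{3.95} ≥ 1.83) = 2(1 − Φ(1.83/√3.95)) ≈ 0.3572

By the reflection principle for Brownian motion, P(M_t ≥ a) = 2 · P(B_t ≥ a) for a ≥ 0. Since B_t ~ N(0, t), P(B_t ≥ 1.83) = 1 − Φ(1.83/√t) = 1 − Φ(1.83/√3.95) = 1 − Φ(0.9208). So
  P(M_{3.95} ≥ 1.83) = 2(1 − Φ(0.9208)) ≈ 0.3572.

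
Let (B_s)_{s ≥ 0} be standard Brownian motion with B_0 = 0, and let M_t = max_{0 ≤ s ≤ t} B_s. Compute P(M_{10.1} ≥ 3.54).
P(M_{10.1} ≥ 3.54) = 2·P(B_{10.1} ≥ 3.54) = 2(1 − Φ(3.54/√10.1)) ≈ 0.2653

By the reflection principle for Brownian motion, P(M_t ≥ a) = 2 · P(B_t ≥ a) for a ≥ 0. Since B_t ~ N(0, t), P(B_t ≥ 3.54) = 1 − Φ(3.54/√t) = 1 − Φ(3.54/√10.1) = 1 − Φ(1.1139). So
  P(M_{10.1} ≥ 3.54) = 2(1 − Φ(1.1139)) ≈ 0.2653.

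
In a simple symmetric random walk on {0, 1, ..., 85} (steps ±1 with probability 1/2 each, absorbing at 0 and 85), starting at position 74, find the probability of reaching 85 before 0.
P(hit 85 before 0) = 74/85

Let u_k = P(hit 85 before 0 | start at k). Then u_0 = 0, u_85 = 1, and u_k = u_{k-1}/2 + u_{k+1}/2 for 1 ≤ k ≤ 84. This harmonic recurrence is solved by u_k = k/85, giving u_74 = 74/85.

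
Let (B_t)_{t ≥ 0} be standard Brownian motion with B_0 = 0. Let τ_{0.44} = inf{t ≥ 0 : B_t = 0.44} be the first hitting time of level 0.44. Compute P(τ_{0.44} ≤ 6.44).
P(τ_{0.44} ≤ 6.44) = 2(1 − Φ(0.44/√6.44)) = 2(1 − Φ(0.1734)) ≈ 0.8623

By the reflection principle for standard BM, P(τ_b ≤ t) = 2 · P(B_t ≥ b). Since B_t ~ N(0, t), P(B_t ≥ 0.44) = 1 − Φ(0.44/√t) = 1 − Φ(0.44/√6.44) = 1 − Φ(0.1734) ≈ 0.43117. Doubling: P(τ_{0.44} ≤ 6.44) ≈ 2 · 0.43117 = 0.86234 ≈ 0.8623.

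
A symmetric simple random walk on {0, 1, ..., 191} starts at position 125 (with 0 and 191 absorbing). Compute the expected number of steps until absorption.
E[τ | X_0 = 125] = 8250

Let v_k = E[τ | X_0 = k]. Boundary: v_0 = v_191 = 0. Recurrence: v_k = 1 + (v_{k-1} + v_{k+1})/2 for 1 ≤ k ≤ 190. The particular solution to v_k − (v_{k-1} + v_{k+1})/2 = 1 is v_k = −k^2. Adding homogeneous solution A + B k and matching boundaries gives v_k = k (191 − k). Substituting k = 125: v_125 = 125 · 66 = 8250.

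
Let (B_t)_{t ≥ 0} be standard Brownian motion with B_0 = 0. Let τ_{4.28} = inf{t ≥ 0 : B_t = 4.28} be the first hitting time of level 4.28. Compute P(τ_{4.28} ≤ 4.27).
P(τ_{4.28} ≤ 4.27) = 2(1 − Φ(4.28/√4.27)) = 2(1 − Φ(2.0712)) ≈ 0.0383

By the reflection principle for standard BM, P(τ_b ≤ t) = 2 · P(B_t ≥ b). Since B_t ~ N(0, t), P(B_t ≥ 4.28) = 1 − Φ(4.28/√t) = 1 − Φ(4.28/√4.27) = 1 − Φ(2.0712) ≈ 0.01917. Doubling: P(τ_{4.28} ≤ 4.27) ≈ 2 · 0.01917 = 0.03834 ≈ 0.0383.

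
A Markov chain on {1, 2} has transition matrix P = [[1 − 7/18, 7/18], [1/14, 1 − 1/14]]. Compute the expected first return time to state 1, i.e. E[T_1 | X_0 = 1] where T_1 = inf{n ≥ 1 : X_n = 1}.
E[T_1 | X_0 = 1] = 1/π_1 = 58/9

For an irreducible recurrent Markov chain with stationary distribution π, E[T_i | X_0 = i] = 1/π_i (Kac's formula). Here π_1 = (1/14)/(7/18 + 1/14) = (1/14)/(29/63) = 9/58, so E[T_1 | X_0 = 1] = 1/π_1 = (7/18 + 1/14)/(1/14) = (29/63)/(1/14) = 58/9.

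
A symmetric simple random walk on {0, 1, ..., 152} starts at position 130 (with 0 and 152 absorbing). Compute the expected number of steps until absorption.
E[τ | X_0 = 130] = 2860

Let v_k = E[τ | X_0 = k]. Boundary: v_0 = v_152 = 0. Recurrence: v_k = 1 + (v_{k-1} + v_{k+1})/2 for 1 ≤ k ≤ 151. The particular solution to v_k − (v_{k-1} + v_{k+1})/2 = 1 is v_k = −k^2. Adding homogeneous solution A + B k and matching boundaries gives v_k = k (152 − k). Substituting k = 130: v_130 = 130 · 22 = 2860.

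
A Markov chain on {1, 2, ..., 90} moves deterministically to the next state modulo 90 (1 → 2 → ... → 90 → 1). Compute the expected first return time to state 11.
E[T_11 | X_0 = 11] = 90

The chain cycles deterministically, so starting at state 11 it returns in exactly 90 steps. Equivalently, the stationary distribution is uniform π_j = 1/90 for every state j, so by Kac's formula E[T_11] = 1/π_11 = 90.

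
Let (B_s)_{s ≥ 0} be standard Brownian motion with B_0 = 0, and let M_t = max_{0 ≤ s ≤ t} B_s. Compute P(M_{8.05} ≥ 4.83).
P(M_{8.05} ≥ 4.83) = 2·P(B_{8.05} ≥ 4.83) = 2(1 − Φ(4.83/√8.05)) ≈ 0.0887

By the reflection principle for Brownian motion, P(M_t ≥ a) = 2 · P(B_t ≥ a) for a ≥ 0. Since B_t ~ N(0, t), P(B_t ≥ 4.83) = 1 − Φ(4.83/√t) = 1 − Φ(4.83/√8.05) = 1 − Φ(1.7024). So
  P(M_{8.05} ≥ 4.83) = 2(1 − Φ(1.7024)) ≈ 0.0887.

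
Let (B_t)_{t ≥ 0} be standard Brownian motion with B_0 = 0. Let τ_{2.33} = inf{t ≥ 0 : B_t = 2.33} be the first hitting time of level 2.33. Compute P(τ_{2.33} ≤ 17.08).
P(τ_{2.33} ≤ 17.08) = 2(1 − Φ(2.33/√17.08)) = 2(1 − Φ(0.5638)) ≈ 0.5729

By the reflection principle for standard BM, P(τ_b ≤ t) = 2 · P(B_t ≥ b). Since B_t ~ N(0, t), P(B_t ≥ 2.33) = 1 − Φ(2.33/√t) = 1 − Φ(2.33/√17.08) = 1 − Φ(0.5638) ≈ 0.28645. Doubling: P(τ_{2.33} ≤ 17.08) ≈ 2 · 0.28645 = 0.57290 ≈ 0.5729.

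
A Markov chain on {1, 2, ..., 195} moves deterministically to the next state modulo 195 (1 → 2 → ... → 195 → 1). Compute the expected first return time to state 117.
E[T_117 | X_0 = 117] = 195

The chain cycles deterministically, so starting at state 117 it returns in exactly 195 steps. Equivalently, the stationary distribution is uniform π_j = 1/195 for every state j, so by Kac's formula E[T_117] = 1/π_117 = 195.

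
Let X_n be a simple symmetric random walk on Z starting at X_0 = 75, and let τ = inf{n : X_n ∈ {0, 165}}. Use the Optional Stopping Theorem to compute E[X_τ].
E[X_τ] = 75

X_n is a martingale and τ is a bounded-mean stopping time (indeed τ is finite a.s. with bounded expectation since the walk is in a bounded region). By the OST, E[X_τ] = E[X_0] = 75. Equivalently: E[X_τ] = 165 · P(hit 165 first) + 0 · P(hit 0 first) = 165 · (75/165) = 75.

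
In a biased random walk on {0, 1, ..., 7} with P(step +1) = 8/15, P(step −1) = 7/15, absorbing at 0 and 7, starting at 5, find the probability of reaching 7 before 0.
P(hit 7 before 0) = (1 − (7/8)^5) / (1 − (7/8)^7) = 1021504/1273609

Let u_k denote P(reach 7 before 0 | start at k). Boundary: u_0 = 0, u_7 = 1. Recurrence: u_k = 8/15·u_{k+1} + 7/15·u_{k-1} for 1 ≤ k ≤ 6. Try u_k = A + B·r^k with r = q/p = (7/15)/(8/15) = 7/8. Substitution satisfies the recurrence; boundary conditions give:
  u_k = (1 − r^k) / (1 − r^N) = (1 − (7/8)^5) / (1 − (7/8)^7) = 1021504/1273609.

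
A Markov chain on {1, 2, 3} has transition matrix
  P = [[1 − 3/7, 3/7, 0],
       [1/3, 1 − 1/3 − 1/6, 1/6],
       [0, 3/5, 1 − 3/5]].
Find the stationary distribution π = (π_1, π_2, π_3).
π = (14/37, 18/37, 5/37)

This is a birth-death chain on three states, which satisfies detailed balance: π_1 · P_{12} = π_2 · P_{21} and π_2 · P_{23} = π_3 · P_{32}.
From π_1 · 3/7 = π_2 · 1/3: π_2/π_1 = (3/7)/(1/3) = 9/7.
From π_2 · 1/6 = π_3 · 3/5: π_3/π_2 = (1/6)/(3/5) = 5/18.
Take π_1 proportional to 1; then unnormalized π = (1, 9/7, 5/14). Normalize by dividing by the sum 37/14:
  π = (14/37, 18/37, 5/37).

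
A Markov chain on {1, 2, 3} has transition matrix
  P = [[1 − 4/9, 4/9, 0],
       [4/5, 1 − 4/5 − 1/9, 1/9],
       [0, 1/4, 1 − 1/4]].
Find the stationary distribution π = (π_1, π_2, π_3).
π = (81/146, 45/146, 10/73)

This is a birth-death chain on three states, which satisfies detailed balance: π_1 · P_{12} = π_2 · P_{21} and π_2 · P_{23} = π_3 · P_{32}.
From π_1 · 4/9 = π_2 · 4/5: π_2/π_1 = (4/9)/(4/5) = 5/9.
From π_2 · 1/9 = π_3 · 1/4: π_3/π_2 = (1/9)/(1/4) = 4/9.
Take π_1 proportional to 1; then unnormalized π = (1, 5/9, 20/81). Normalize by dividing by the sum 146/81:
  π = (81/146, 45/146, 10/73).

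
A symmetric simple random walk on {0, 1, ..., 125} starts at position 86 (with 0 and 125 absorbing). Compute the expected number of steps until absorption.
E[τ | X_0 = 86] = 3354

Let v_k = E[τ | X_0 = k]. Boundary: v_0 = v_125 = 0. Recurrence: v_k = 1 + (v_{k-1} + v_{k+1})/2 for 1 ≤ k ≤ 124. The particular solution to v_k − (v_{k-1} + v_{k+1})/2 = 1 is v_k = −k^2. Adding homogeneous solution A + B k and matching boundaries gives v_k = k (125 − k). Substituting k = 86: v_86 = 86 · 39 = 3354.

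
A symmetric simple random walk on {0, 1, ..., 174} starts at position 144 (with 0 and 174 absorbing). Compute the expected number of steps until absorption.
E[τ | X_0 = 144] = 4320

Let v_k = E[τ | X_0 = k]. Boundary: v_0 = v_174 = 0. Recurrence: v_k = 1 + (v_{k-1} + v_{k+1})/2 for 1 ≤ k ≤ 173. The particular solution to v_k − (v_{k-1} + v_{k+1})/2 = 1 is v_k = −k^2. Adding homogeneous solution A + B k and matching boundaries gives v_k = k (174 − k). Substituting k = 144: v_144 = 144 · 30 = 4320.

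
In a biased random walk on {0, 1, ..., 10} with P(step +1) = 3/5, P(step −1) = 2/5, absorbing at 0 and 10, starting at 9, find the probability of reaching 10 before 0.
P(hit 10 before 0) = (1 − (2/3)^9) / (1 − (2/3)^10) = 57513/58025

Let u_k denote P(reach 10 before 0 | start at k). Boundary: u_0 = 0, u_10 = 1. Recurrence: u_k = 3/5·u_{k+1} + 2/5·u_{k-1} for 1 ≤ k ≤ 9. Try u_k = A + B·r^k with r = q/p = (2/5)/(3/5) = 2/3. Substitution satisfies the recurrence; boundary conditions give:
  u_k = (1 − r^k) / (1 − r^N) = (1 − (2/3)^9) / (1 − (2/3)^10) = 57513/58025.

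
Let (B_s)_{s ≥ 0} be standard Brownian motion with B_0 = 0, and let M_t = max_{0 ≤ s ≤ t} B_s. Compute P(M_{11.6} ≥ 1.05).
P(M_{11.6} ≥ 1.05) = 2·P(B_{11.6} ≥ 1.05) = 2(1 − Φ(1.05/√11.6)) ≈ 0.7579

By the reflection principle for Brownian motion, P(M_t ≥ a) = 2 · P(B_t ≥ a) for a ≥ 0. Since B_t ~ N(0, t), P(B_t ≥ 1.05) = 1 − Φ(1.05/√t) = 1 − Φ(1.05/√11.6) = 1 − Φ(0.3083). So
  P(M_{11.6} ≥ 1.05) = 2(1 − Φ(0.3083)) ≈ 0.7579.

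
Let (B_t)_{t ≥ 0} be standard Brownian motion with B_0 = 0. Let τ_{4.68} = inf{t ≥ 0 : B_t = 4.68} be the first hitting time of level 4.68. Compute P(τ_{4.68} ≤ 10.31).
P(τ_{4.68} ≤ 10.31) = 2(1 − Φ(4.68/√10.31)) = 2(1 − Φ(1.4575)) ≈ 0.1450

By the reflection principle for standard BM, P(τ_b ≤ t) = 2 · P(B_t ≥ b). Since B_t ~ N(0, t), P(B_t ≥ 4.68) = 1 − Φ(4.68/√t) = 1 − Φ(4.68/√10.31) = 1 − Φ(1.4575) ≈ 0.07249. Doubling: P(τ_{4.68} ≤ 10.31) ≈ 2 · 0.07249 = 0.14498 ≈ 0.1450.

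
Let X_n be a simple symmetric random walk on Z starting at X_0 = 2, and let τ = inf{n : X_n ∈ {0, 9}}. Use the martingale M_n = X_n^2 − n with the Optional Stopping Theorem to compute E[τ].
E[τ] = 14

M_n = X_n^2 − n is a martingale (since E[X_{n+1}^2 | F_n] = X_n^2 + 1). By OST (τ has finite mean in a bounded region), E[M_τ] = E[M_0] = X_0^2 − 0 = 2^2 = 4. Also E[M_τ] = E[X_τ^2] − E[τ]. The walk exits at 0 or 9, with P(hit 9 first) = 2/9, so E[X_τ^2] = 9^2 · 2/9 + 0 = 18. Thus E[τ] = E[X_τ^2] − E[M_τ] = 18 − 4 = 14 = 2(9 − 2) = 14.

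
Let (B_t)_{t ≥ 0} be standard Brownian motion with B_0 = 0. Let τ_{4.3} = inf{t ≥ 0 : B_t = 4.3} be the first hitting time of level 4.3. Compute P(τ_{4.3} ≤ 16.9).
P(τ_{4.3} ≤ 16.9) = 2(1 − Φ(4.3/√16.9)) = 2(1 − Φ(1.0460)) ≈ 0.2956

By the reflection principle for standard BM, P(τ_b ≤ t) = 2 · P(B_t ≥ b). Since B_t ~ N(0, t), P(B_t ≥ 4.3) = 1 − Φ(4.3/√t) = 1 − Φ(4.3/√16.9) = 1 − Φ(1.0460) ≈ 0.14778. Doubling: P(τ_{4.3} ≤ 16.9) ≈ 2 · 0.14778 = 0.29556 ≈ 0.2956.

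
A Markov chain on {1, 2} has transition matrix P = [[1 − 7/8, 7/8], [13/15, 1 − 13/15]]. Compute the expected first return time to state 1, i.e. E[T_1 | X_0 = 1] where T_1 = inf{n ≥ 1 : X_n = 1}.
E[T_1 | X_0 = 1] = 1/π_1 = 209/104

For an irreducible recurrent Markov chain with stationary distribution π, E[T_i | X_0 = i] = 1/π_i (Kac's formula). Here π_1 = (13/15)/(7/8 + 13/15) = (13/15)/(209/120) = 104/209, so E[T_1 | X_0 = 1] = 1/π_1 = (7/8 + 13/15)/(13/15) = (209/120)/(13/15) = 209/104.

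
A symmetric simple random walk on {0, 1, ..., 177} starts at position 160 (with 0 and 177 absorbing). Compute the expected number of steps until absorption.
E[τ | X_0 = 160] = 2720

Let v_k = E[τ | X_0 = k]. Boundary: v_0 = v_177 = 0. Recurrence: v_k = 1 + (v_{k-1} + v_{k+1})/2 for 1 ≤ k ≤ 176. The particular solution to v_k − (v_{k-1} + v_{k+1})/2 = 1 is v_k = −k^2. Adding homogeneous solution A + B k and matching boundaries gives v_k = k (177 − k). Substituting k = 160: v_160 = 160 · 17 = 2720.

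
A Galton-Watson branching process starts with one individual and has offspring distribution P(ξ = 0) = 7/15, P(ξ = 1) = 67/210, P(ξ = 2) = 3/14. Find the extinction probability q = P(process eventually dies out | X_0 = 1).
q = 1

Mean offspring μ = 0·7/15 + 1·67/210 + 2·3/14 = 157/210 ≤ 1. For μ ≤ 1 with offspring not concentrated at 1, the Galton-Watson process goes extinct almost surely, so q = 1.
(Algebraic check: The pgf is f(s) = 7/15 + 67/210·s + 3/14·s². The extinction probability q is the smallest fixed point of f in [0, 1]. Setting s = f(s):
  3/14·s² + (67/210 − 1)·s + 7/15 = 0
  3/14·s² − (7/15 + 3/14)·s + 7/15 = 0
which factors as (s − 1)·(3/14·s − 7/15) = 0, giving roots s = 1 and s = (7/15)/(3/14) = 98/45. Since 98/45 ≥ 1, the smallest root in [0, 1] is s = 1.)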